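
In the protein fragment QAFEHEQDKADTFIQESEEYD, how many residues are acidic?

8

Aspartate (D) and glutamate (E) have carboxylic-acid side chains and are the acidic amino acids.
Matching residues: E4, E6, D8, D11, E16, E18, E19, D21.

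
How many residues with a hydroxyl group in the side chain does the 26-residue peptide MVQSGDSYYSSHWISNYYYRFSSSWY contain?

14

The –OH-bearing residues are Ser, Thr (aliphatic alcohols), and Tyr (phenol).
Matching residues: S4, S7, Y8, Y9, S10, S11, S15, Y17, Y18, Y19, S22, S23, S24, Y26.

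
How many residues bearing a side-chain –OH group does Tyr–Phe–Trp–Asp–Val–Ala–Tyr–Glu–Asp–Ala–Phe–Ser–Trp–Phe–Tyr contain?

4

S, T, and Y are the three residues with a side-chain hydroxyl.
Matching residues: Tyr1, Tyr7, Ser12, Tyr15.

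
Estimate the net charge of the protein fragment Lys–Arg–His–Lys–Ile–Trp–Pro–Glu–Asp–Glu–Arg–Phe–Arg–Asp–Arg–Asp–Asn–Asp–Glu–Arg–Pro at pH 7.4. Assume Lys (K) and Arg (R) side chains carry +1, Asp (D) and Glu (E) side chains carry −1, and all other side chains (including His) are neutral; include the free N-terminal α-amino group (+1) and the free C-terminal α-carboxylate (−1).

Positive (K, R): Lys1, Arg2, Lys4, Arg11, Arg13, Arg15, Arg20 → +7.
Negative (D, E): Glu8, Asp9, Glu10, Asp14, Asp16, Asp18, Glu19 → −7.
The N-terminus (+1) and C-terminus (−1) cancel.
Net charge = (+7) + (−7) = 0.

0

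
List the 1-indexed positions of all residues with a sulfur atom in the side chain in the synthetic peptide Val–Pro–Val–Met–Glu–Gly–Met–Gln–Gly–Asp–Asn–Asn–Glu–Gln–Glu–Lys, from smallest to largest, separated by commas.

4, 7

Only Cys (C) and Met (M) have a sulfur atom in the side chain.
Matching residues: Met4, Met7.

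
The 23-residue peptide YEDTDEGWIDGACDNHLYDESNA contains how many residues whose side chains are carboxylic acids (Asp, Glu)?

8

Matching residues: E2, D3, D5, E6, D10, D14, D19, E20.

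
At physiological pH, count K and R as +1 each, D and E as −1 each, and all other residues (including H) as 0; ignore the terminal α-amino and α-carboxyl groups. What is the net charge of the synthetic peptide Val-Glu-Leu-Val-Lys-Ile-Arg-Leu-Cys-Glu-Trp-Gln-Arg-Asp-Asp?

Positive (K, R): Lys5, Arg7, Arg13 → +3.
Negative (D, E): Glu2, Glu10, Asp14, Asp15 → −4.
Net charge = (+3) + (−4) = −1.

-1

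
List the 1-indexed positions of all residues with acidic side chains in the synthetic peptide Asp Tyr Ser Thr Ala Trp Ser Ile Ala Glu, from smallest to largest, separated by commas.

1, 10

Only D (aspartate) and E (glutamate) carry a side-chain carboxylic acid.
Matching residues: Asp1, Glu10.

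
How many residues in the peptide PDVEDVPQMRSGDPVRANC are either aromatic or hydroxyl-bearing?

Aromatic: F, W, Y. Hydroxyl-bearing: S, T, Y.
Aromatic residues here: none (0).
Hydroxyl-bearing residues here: S11 (1).
(Y belongs to both groups, but none appear in this sequence.) Total = 0 + 1 = 1.

1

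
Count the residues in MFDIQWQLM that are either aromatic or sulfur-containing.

Aromatic: F, W, Y. Sulfur-containing: C, M.
Aromatic residues here: F2, W6 (2).
Sulfur-containing residues here: M1, M9 (2).
The two groups share no amino acid, so total = 2 + 2 = 4.

4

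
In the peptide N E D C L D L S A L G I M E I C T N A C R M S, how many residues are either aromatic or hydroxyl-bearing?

Aromatic: F, W, Y. Hydroxyl-bearing: S, T, Y.
Aromatic residues here: none (0).
Hydroxyl-bearing residues here: S8, T17, S23 (3).
(Y belongs to both groups, but none appear in this sequence.) Total = 0 + 3 = 3.

3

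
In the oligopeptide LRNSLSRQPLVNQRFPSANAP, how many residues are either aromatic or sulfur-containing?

1

Aromatic: F, W, Y. Sulfur-containing: C, M.
Aromatic residues here: F15 (1).
Sulfur-containing residues here: none (0).
The two groups share no amino acid, so total = 1 + 0 = 1.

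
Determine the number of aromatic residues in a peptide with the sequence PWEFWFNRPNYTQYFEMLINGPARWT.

Phenylalanine (F), tryptophan (W), and tyrosine (Y) have aromatic ring side chains.
Matching residues: W2, F4, W5, F6, Y11, Y14, F15, W25.

8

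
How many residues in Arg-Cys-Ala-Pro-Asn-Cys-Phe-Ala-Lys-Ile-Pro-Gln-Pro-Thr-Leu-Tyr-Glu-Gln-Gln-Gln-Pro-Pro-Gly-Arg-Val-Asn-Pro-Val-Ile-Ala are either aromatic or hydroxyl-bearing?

Aromatic: F, W, Y. Hydroxyl-bearing: S, T, Y.
Aromatic residues here: Phe7, Tyr16 (2).
Hydroxyl-bearing residues here: Thr14, Tyr16 (2).
Y is in both groups, so the 1 Y residue must not be double-counted.
Total = 2 + 2 − 1 = 3.

3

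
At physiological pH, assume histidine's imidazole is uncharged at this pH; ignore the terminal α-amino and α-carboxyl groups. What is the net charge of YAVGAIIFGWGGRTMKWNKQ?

+3

Near pH 7.4, K and R contribute +1 each, D and E contribute −1 each, and every other side chain (His included, as stated) is uncharged.
Positive (K, R): R13, K16, K19 → +3.
Negative (D, E): none → −0.
Net charge = (+3) + (−0) = +3.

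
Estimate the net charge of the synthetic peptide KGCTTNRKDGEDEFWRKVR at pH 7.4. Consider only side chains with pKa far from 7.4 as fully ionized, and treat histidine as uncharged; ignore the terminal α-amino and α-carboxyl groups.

+2

At pH ~7.4 the Lys and Arg side chains are protonated (+1), the Asp and Glu side chains are deprotonated (−1), and with His taken as neutral all other side chains carry no charge.
Positive (K, R): K1, R7, K8, R16, K17, R19 → +6.
Negative (D, E): D9, E11, D12, E13 → −4.
Net charge = (+6) + (−4) = +2.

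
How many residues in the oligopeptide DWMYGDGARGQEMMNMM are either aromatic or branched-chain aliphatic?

2

Aromatic: F, W, Y. Branched-chain aliphatic: I, L, V.
Aromatic residues here: W2, Y4 (2).
Branched-chain aliphatic residues here: none (0).
The two groups share no amino acid, so total = 2 + 0 = 2.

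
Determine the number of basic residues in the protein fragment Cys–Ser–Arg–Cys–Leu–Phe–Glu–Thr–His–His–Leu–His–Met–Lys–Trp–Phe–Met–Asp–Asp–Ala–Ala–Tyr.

Lysine (K), arginine (R), and histidine (H) have basic, nitrogen-containing side chains.
Matching residues: Arg3, His9, His10, His12, Lys14.

5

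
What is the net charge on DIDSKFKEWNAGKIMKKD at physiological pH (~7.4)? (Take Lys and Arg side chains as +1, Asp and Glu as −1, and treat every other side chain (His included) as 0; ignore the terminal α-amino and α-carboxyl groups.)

+1

Positive (K, R): K5, K7, K13, K16, K17 → +5.
Negative (D, E): D1, D3, E8, D18 → −4.
Net charge = (+5) + (−4) = +1.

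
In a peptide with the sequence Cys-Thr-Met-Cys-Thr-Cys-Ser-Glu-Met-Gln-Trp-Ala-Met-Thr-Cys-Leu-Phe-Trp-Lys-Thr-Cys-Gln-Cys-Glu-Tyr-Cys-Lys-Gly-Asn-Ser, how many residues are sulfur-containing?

10

Cysteine (C, thiol) and methionine (M, thioether) are the two sulfur-containing amino acids.
Matching residues: Cys1, Met3, Cys4, Cys6, Met9, Met13, Cys15, Cys21, Cys23, Cys26.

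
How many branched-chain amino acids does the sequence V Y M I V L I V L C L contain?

8

Valine (V), leucine (L), and isoleucine (I) are the branched-chain amino acids.
Matching residues: V1, I4, V5, L6, I7, V8, L9, L11.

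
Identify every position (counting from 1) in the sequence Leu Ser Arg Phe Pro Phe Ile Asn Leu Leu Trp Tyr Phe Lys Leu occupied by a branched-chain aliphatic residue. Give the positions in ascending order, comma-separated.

Matching residues: Leu1, Ile7, Leu9, Leu10, Leu15.

1, 7, 9, 10, 15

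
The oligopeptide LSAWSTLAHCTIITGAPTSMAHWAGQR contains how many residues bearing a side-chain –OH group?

7

S, T, and Y are the three residues with a side-chain hydroxyl.
Matching residues: S2, S5, T6, T11, T14, T18, S19.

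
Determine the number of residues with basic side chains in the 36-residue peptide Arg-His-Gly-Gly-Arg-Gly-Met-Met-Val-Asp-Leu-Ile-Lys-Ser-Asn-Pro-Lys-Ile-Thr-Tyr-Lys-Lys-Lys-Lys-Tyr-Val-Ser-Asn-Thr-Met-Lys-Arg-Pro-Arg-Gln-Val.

The basic amino acids are Lys (K), Arg (R), and His (H).
Matching residues: Arg1, His2, Arg5, Lys13, Lys17, Lys21, Lys22, Lys23, Lys24, Lys31, Arg32, Arg34.

12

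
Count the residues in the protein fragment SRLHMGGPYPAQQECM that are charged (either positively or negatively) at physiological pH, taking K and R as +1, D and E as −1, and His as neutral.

Charged side chains at pH ~7.4: K, R (positive); D, E (negative).
Matching residues: R2, E14.

2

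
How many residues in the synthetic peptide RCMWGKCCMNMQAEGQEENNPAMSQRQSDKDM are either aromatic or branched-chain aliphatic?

Aromatic: F, W, Y. Branched-chain aliphatic: I, L, V.
Aromatic residues here: W4 (1).
Branched-chain aliphatic residues here: none (0).
The two groups share no amino acid, so total = 1 + 0 = 1.

1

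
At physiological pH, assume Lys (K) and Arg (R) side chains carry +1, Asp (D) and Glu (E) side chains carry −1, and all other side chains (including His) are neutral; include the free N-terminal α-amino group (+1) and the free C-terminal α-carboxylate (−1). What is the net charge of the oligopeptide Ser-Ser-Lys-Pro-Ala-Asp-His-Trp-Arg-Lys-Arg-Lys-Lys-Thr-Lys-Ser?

Positive (K, R): Lys3, Arg9, Lys10, Arg11, Lys12, Lys13, Lys15 → +7.
Negative (D, E): Asp6 → −1.
The N-terminus (+1) and C-terminus (−1) cancel.
Net charge = (+7) + (−1) = +6.

+6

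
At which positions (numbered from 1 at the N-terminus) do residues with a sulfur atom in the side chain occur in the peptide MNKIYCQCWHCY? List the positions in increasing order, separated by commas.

The sulfur-bearing residues are cysteine (–SH) and methionine (–S–CH₃).
Matching residues: M1, C6, C8, C11.

1, 6, 8, 11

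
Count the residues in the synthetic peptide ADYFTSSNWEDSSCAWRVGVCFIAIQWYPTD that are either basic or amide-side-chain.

Basic: H, K, R. Amide-side-chain: N, Q.
Basic residues here: R17 (1).
Amide-side-chain residues here: N8, Q26 (2).
The two groups share no amino acid, so total = 1 + 2 = 3.

3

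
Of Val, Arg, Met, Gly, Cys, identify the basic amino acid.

Arg

K, R, and H are the three residues with basic side chains (ε-amine, guanidinium, and imidazole respectively).
Of the listed options, only Arg belongs to this group.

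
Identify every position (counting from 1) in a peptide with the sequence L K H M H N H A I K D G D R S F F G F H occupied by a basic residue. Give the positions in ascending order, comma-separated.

The basic amino acids are Lys (K), Arg (R), and His (H).
Matching residues: K2, H3, H5, H7, K10, R14, H20.

2, 3, 5, 7, 10, 14, 20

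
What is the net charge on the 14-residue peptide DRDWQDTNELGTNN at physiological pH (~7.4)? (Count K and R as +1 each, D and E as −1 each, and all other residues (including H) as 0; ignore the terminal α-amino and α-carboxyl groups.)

-3

Positive (K, R): R2 → +1.
Negative (D, E): D1, D3, D6, E9 → −4.
Net charge = (+1) + (−4) = −3.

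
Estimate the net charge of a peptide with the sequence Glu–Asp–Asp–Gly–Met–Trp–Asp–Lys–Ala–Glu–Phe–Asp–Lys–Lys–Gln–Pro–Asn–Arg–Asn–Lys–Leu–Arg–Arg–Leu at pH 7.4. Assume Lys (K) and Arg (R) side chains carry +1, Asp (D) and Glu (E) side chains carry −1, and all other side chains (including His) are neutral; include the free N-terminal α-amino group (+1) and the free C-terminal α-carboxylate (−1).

+1

Positive (K, R): Lys8, Lys13, Lys14, Arg18, Lys20, Arg22, Arg23 → +7.
Negative (D, E): Glu1, Asp2, Asp3, Asp7, Glu10, Asp12 → −6.
The N-terminus (+1) and C-terminus (−1) cancel.
Net charge = (+7) + (−6) = +1.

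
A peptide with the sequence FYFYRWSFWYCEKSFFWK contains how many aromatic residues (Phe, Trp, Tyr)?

11

Matching residues: F1, Y2, F3, Y4, W6, F8, W9, Y10, F15, F16, W17.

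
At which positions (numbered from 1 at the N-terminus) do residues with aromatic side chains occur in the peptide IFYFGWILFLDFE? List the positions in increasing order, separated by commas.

F, W, and Y each carry an aromatic ring on the side chain.
Matching residues: F2, Y3, F4, W6, F9, F12.

2, 3, 4, 6, 9, 12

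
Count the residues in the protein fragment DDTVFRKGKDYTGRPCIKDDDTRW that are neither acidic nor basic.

Acidic: D, E. Basic: K, R, H. All other residues are neither.
Matching residues: T3, V4, F5, G8, Y11, T12, G13, P15, C16, I17, T22, W24.

12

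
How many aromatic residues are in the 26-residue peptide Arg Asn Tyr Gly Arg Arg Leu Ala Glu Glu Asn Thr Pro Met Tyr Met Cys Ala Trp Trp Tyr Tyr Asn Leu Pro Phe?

7

F, W, and Y each carry an aromatic ring on the side chain.
Matching residues: Tyr3, Tyr15, Trp19, Trp20, Tyr21, Tyr22, Phe26.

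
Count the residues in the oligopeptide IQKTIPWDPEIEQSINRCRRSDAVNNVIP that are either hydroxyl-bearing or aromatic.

4

Hydroxyl-bearing: S, T, Y. Aromatic: F, W, Y.
Hydroxyl-bearing residues here: T4, S14, S21 (3).
Aromatic residues here: W7 (1).
(Y belongs to both groups, but none appear in this sequence.) Total = 3 + 1 = 4.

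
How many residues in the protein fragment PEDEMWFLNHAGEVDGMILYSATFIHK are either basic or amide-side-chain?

4

Basic: H, K, R. Amide-side-chain: N, Q.
Basic residues here: H10, H26, K27 (3).
Amide-side-chain residues here: N9 (1).
The two groups share no amino acid, so total = 3 + 1 = 4.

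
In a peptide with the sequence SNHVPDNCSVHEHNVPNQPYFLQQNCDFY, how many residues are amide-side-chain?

8

Only N (asparagine) and Q (glutamine) carry a side-chain carboxamide.
Matching residues: N2, N7, N14, N17, Q18, Q23, Q24, N25.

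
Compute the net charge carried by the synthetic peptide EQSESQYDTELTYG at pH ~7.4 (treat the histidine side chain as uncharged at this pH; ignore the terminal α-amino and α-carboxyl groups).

-4

At pH ~7.4 the Lys and Arg side chains are protonated (+1), the Asp and Glu side chains are deprotonated (−1), and with His taken as neutral all other side chains carry no charge.
Positive (K, R): none → +0.
Negative (D, E): E1, E4, D8, E10 → −4.
Net charge = (+0) + (−4) = −4.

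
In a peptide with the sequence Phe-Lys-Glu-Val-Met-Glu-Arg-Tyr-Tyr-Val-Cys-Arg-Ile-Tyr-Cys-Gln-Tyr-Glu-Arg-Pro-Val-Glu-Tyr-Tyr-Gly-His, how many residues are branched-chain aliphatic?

V, L, and I make up the branched-chain aliphatic group.
Matching residues: Val4, Val10, Ile13, Val21.

4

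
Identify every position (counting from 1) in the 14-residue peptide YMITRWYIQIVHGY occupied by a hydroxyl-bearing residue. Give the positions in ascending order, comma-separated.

1, 4, 7, 14

Matching residues: Y1, T4, Y7, Y14.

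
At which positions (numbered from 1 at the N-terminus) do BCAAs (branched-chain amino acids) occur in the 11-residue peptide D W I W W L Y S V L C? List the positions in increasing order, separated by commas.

V, L, and I make up the branched-chain aliphatic group.
Matching residues: I3, L6, V9, L10.

3, 6, 9, 10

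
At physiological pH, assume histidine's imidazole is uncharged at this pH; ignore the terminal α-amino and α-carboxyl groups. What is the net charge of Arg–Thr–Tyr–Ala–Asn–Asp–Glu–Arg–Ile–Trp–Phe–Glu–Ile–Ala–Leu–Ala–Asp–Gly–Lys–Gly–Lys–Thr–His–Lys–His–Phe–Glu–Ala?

The side chains ionized at physiological pH are Lys/Arg (+1) and Asp/Glu (−1); with His treated as neutral, nothing else contributes.
Positive (K, R): Arg1, Arg8, Lys19, Lys21, Lys24 → +5.
Negative (D, E): Asp6, Glu7, Glu12, Asp17, Glu27 → −5.
Net charge = (+5) + (−5) = 0.

0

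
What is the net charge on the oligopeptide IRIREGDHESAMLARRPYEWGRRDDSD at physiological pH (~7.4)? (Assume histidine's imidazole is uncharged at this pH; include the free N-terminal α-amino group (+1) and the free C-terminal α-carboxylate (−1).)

The side chains ionized at physiological pH are Lys/Arg (+1) and Asp/Glu (−1); with His treated as neutral, nothing else contributes.
Positive (K, R): R2, R4, R15, R16, R22, R23 → +6.
Negative (D, E): E5, D7, E9, E19, D24, D25, D27 → −7.
The N-terminus (+1) and C-terminus (−1) cancel.
Net charge = (+6) + (−7) = −1.

-1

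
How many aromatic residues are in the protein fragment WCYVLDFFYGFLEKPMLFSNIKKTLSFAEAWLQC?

F, W, and Y each carry an aromatic ring on the side chain.
Matching residues: W1, Y3, F7, F8, Y9, F11, F18, F27, W31.

9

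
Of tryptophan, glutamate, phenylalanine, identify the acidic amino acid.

Only D (aspartate) and E (glutamate) carry a side-chain carboxylic acid.
Of the listed options, only glutamate belongs to this group.

glutamate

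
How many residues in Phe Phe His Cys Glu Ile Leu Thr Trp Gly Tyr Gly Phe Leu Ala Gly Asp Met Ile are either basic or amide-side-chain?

1

Basic: H, K, R. Amide-side-chain: N, Q.
Basic residues here: His3 (1).
Amide-side-chain residues here: none (0).
The two groups share no amino acid, so total = 1 + 0 = 1.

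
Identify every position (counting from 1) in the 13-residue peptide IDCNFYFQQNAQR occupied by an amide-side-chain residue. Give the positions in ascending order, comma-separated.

4, 8, 9, 10, 12

The amide-side-chain residues are Asn (N) and Gln (Q).
Matching residues: N4, Q8, Q9, N10, Q12.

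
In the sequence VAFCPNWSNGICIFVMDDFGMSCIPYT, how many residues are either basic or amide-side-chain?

2

Basic: H, K, R. Amide-side-chain: N, Q.
Basic residues here: none (0).
Amide-side-chain residues here: N6, N9 (2).
The two groups share no amino acid, so total = 0 + 2 = 2.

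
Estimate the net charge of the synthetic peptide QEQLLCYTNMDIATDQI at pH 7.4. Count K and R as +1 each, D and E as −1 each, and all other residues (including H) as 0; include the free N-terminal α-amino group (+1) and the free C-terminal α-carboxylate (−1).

-3

Positive (K, R): none → +0.
Negative (D, E): E2, D11, D15 → −3.
The N-terminus (+1) and C-terminus (−1) cancel.
Net charge = (+0) + (−3) = −3.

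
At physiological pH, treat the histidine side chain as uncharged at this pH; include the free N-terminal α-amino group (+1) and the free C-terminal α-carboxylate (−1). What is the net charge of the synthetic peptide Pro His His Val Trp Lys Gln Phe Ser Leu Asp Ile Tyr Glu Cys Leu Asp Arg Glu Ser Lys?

Near pH 7.4, K and R contribute +1 each, D and E contribute −1 each, and every other side chain (His included, as stated) is uncharged.
Positive (K, R): Lys6, Arg18, Lys21 → +3.
Negative (D, E): Asp11, Glu14, Asp17, Glu19 → −4.
The N-terminus (+1) and C-terminus (−1) cancel.
Net charge = (+3) + (−4) = −1.

-1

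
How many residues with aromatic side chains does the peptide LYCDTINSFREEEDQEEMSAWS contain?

3

The aromatic amino acids are Phe (F, benzyl), Trp (W, indole), and Tyr (Y, phenol).
Matching residues: Y2, F9, W21.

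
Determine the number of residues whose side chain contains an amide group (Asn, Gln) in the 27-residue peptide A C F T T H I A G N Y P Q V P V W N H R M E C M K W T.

3

Matching residues: N10, Q13, N18.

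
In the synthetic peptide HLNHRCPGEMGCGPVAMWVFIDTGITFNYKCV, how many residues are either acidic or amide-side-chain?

Acidic: D, E. Amide-side-chain: N, Q.
Acidic residues here: E9, D22 (2).
Amide-side-chain residues here: N3, N28 (2).
The two groups share no amino acid, so total = 2 + 2 = 4.

4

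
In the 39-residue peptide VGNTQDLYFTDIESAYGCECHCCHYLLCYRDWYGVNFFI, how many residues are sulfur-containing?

5

Only Cys (C) and Met (M) have a sulfur atom in the side chain.
Matching residues: C18, C20, C22, C23, C28.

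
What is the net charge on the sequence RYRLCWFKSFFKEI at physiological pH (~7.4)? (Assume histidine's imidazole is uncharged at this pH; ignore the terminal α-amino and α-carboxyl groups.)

Near pH 7.4, K and R contribute +1 each, D and E contribute −1 each, and every other side chain (His included, as stated) is uncharged.
Positive (K, R): R1, R3, K8, K12 → +4.
Negative (D, E): E13 → −1.
Net charge = (+4) + (−1) = +3.

+3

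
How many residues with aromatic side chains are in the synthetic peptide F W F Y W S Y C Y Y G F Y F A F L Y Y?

14

F, W, and Y each carry an aromatic ring on the side chain.
Matching residues: F1, W2, F3, Y4, W5, Y7, Y9, Y10, F12, Y13, F14, F16, Y18, Y19.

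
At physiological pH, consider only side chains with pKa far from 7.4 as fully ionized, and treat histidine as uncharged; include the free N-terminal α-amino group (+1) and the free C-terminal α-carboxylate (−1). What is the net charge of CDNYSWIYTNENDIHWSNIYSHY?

-3

At pH ~7.4 the Lys and Arg side chains are protonated (+1), the Asp and Glu side chains are deprotonated (−1), and with His taken as neutral all other side chains carry no charge.
Positive (K, R): none → +0.
Negative (D, E): D2, E11, D13 → −3.
The N-terminus (+1) and C-terminus (−1) cancel.
Net charge = (+0) + (−3) = −3.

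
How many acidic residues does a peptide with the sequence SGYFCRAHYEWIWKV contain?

The acidic residues are Asp (D) and Glu (E), whose side chains end in a carboxylate group.
Matching residues: E10.

1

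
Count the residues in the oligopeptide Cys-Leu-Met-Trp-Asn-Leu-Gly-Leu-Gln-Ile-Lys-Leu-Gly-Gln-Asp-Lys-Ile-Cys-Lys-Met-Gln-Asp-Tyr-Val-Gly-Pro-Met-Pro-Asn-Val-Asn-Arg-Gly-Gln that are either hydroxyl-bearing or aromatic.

Hydroxyl-bearing: S, T, Y. Aromatic: F, W, Y.
Hydroxyl-bearing residues here: Tyr23 (1).
Aromatic residues here: Trp4, Tyr23 (2).
Y is in both groups, so the 1 Y residue must not be double-counted.
Total = 1 + 2 − 1 = 2.

2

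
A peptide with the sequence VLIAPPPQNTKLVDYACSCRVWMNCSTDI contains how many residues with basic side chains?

2

The basic amino acids are Lys (K), Arg (R), and His (H).
Matching residues: K11, R20.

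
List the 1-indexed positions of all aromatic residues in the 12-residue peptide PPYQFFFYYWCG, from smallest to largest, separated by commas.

3, 5, 6, 7, 8, 9, 10

The aromatic amino acids are Phe (F, benzyl), Trp (W, indole), and Tyr (Y, phenol).
Matching residues: Y3, F5, F6, F7, Y8, Y9, W10.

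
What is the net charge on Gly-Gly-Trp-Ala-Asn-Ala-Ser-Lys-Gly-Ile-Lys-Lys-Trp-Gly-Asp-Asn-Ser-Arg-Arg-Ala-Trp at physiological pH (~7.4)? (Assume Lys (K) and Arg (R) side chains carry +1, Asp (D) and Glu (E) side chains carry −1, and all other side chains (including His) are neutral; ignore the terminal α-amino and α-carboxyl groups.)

+4

Positive (K, R): Lys8, Lys11, Lys12, Arg18, Arg19 → +5.
Negative (D, E): Asp15 → −1.
Net charge = (+5) + (−1) = +4.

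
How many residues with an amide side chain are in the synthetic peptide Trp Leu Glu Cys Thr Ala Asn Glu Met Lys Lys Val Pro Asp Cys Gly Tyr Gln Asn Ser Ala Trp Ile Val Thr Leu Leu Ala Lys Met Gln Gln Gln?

6

The amide-side-chain residues are Asn (N) and Gln (Q).
Matching residues: Asn7, Gln18, Asn19, Gln31, Gln32, Gln33.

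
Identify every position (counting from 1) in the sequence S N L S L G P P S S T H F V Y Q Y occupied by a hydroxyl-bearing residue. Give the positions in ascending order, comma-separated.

S, T, and Y are the three residues with a side-chain hydroxyl.
Matching residues: S1, S4, S9, S10, T11, Y15, Y17.

1, 4, 9, 10, 11, 15, 17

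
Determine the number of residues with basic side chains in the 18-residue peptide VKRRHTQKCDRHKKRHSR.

Lysine (K), arginine (R), and histidine (H) have basic, nitrogen-containing side chains.
Matching residues: K2, R3, R4, H5, K8, R11, H12, K13, K14, R15, H16, R18.

12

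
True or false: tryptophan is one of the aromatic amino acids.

F, W, and Y each carry an aromatic ring on the side chain.
Tryptophan is in this group.

True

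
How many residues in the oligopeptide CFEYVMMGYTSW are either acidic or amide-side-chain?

Acidic: D, E. Amide-side-chain: N, Q.
Acidic residues here: E3 (1).
Amide-side-chain residues here: none (0).
The two groups share no amino acid, so total = 1 + 0 = 1.

1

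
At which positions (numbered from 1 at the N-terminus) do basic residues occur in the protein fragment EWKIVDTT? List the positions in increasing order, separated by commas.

3

Lysine (K), arginine (R), and histidine (H) have basic, nitrogen-containing side chains.
Matching residues: K3.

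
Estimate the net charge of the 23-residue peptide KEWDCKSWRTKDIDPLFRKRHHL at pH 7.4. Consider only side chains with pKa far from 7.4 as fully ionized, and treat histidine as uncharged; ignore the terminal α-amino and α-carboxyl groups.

At pH ~7.4 the Lys and Arg side chains are protonated (+1), the Asp and Glu side chains are deprotonated (−1), and with His taken as neutral all other side chains carry no charge.
Positive (K, R): K1, K6, R9, K11, R18, K19, R20 → +7.
Negative (D, E): E2, D4, D12, D14 → −4.
Net charge = (+7) + (−4) = +3.

+3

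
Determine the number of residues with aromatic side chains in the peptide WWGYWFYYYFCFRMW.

The aromatic amino acids are Phe (F, benzyl), Trp (W, indole), and Tyr (Y, phenol).
Matching residues: W1, W2, Y4, W5, F6, Y7, Y8, Y9, F10, F12, W15.

11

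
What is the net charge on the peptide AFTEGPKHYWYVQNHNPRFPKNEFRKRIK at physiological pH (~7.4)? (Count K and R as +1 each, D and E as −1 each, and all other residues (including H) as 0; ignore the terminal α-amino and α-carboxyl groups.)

+5

Positive (K, R): K7, R18, K21, R25, K26, R27, K29 → +7.
Negative (D, E): E4, E23 → −2.
Net charge = (+7) + (−2) = +5.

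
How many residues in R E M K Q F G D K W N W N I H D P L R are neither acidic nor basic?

Acidic: D, E. Basic: K, R, H. All other residues are neither.
Matching residues: M3, Q5, F6, G7, W10, N11, W12, N13, I14, P17, L18.

11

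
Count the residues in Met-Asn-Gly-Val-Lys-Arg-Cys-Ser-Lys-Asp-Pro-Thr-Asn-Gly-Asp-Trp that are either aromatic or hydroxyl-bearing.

3

Aromatic: F, W, Y. Hydroxyl-bearing: S, T, Y.
Aromatic residues here: Trp16 (1).
Hydroxyl-bearing residues here: Ser8, Thr12 (2).
(Y belongs to both groups, but none appear in this sequence.) Total = 1 + 2 = 3.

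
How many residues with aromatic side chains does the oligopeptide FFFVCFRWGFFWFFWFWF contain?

14

Phenylalanine (F), tryptophan (W), and tyrosine (Y) have aromatic ring side chains.
Matching residues: F1, F2, F3, F6, W8, F10, F11, W12, F13, F14, W15, F16, W17, F18.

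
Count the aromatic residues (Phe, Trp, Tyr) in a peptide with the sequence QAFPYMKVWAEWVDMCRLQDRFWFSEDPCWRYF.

Matching residues: F3, Y5, W9, W12, F22, W23, F24, W30, Y32, F33.

10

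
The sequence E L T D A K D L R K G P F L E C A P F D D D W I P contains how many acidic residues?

Only D (aspartate) and E (glutamate) carry a side-chain carboxylic acid.
Matching residues: E1, D4, D7, E15, D20, D21, D22.

7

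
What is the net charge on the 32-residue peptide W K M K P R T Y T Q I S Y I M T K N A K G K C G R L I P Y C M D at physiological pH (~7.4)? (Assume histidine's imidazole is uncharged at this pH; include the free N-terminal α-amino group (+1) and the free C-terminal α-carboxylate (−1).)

+6

Near pH 7.4, K and R contribute +1 each, D and E contribute −1 each, and every other side chain (His included, as stated) is uncharged.
Positive (K, R): K2, K4, R6, K17, K20, K22, R25 → +7.
Negative (D, E): D32 → −1.
The N-terminus (+1) and C-terminus (−1) cancel.
Net charge = (+7) + (−1) = +6.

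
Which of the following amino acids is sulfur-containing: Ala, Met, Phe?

Cysteine (C, thiol) and methionine (M, thioether) are the two sulfur-containing amino acids.
Of the listed options, only Met belongs to this group.

Met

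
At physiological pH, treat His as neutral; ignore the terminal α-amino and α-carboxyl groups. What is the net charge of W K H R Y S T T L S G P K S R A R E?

+4

Near pH 7.4, K and R contribute +1 each, D and E contribute −1 each, and every other side chain (His included, as stated) is uncharged.
Positive (K, R): K2, R4, K13, R15, R17 → +5.
Negative (D, E): E18 → −1.
Net charge = (+5) + (−1) = +4.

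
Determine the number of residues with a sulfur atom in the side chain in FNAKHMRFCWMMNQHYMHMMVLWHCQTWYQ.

8

Cysteine (C, thiol) and methionine (M, thioether) are the two sulfur-containing amino acids.
Matching residues: M6, C9, M11, M12, M17, M19, M20, C25.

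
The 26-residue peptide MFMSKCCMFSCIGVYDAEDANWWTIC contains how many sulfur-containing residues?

7

The sulfur-bearing residues are cysteine (–SH) and methionine (–S–CH₃).
Matching residues: M1, M3, C6, C7, M8, C11, C26.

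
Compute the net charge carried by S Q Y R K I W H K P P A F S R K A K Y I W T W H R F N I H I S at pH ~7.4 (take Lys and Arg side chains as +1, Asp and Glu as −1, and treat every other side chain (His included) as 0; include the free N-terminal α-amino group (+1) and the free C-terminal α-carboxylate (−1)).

Positive (K, R): R4, K5, K9, R15, K16, K18, R25 → +7.
Negative (D, E): none → −0.
The N-terminus (+1) and C-terminus (−1) cancel.
Net charge = (+7) + (−0) = +7.

+7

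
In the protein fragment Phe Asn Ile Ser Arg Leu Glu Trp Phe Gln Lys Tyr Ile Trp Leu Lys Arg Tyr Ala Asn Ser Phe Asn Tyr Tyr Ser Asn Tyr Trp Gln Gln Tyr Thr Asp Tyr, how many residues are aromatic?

13

Phenylalanine (F), tryptophan (W), and tyrosine (Y) have aromatic ring side chains.
Matching residues: Phe1, Trp8, Phe9, Tyr12, Trp14, Tyr18, Phe22, Tyr24, Tyr25, Tyr28, Trp29, Tyr32, Tyr35.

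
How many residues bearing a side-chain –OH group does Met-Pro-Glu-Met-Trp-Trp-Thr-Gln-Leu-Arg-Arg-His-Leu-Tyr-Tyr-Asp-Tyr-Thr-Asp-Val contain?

The –OH-bearing residues are Ser, Thr (aliphatic alcohols), and Tyr (phenol).
Matching residues: Thr7, Tyr14, Tyr15, Tyr17, Thr18.

5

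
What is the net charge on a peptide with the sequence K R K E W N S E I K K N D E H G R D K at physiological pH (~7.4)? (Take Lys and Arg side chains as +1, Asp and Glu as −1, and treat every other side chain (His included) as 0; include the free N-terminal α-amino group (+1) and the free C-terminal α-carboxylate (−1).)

+2

Positive (K, R): K1, R2, K3, K10, K11, R17, K19 → +7.
Negative (D, E): E4, E8, D13, E14, D18 → −5.
The N-terminus (+1) and C-terminus (−1) cancel.
Net charge = (+7) + (−5) = +2.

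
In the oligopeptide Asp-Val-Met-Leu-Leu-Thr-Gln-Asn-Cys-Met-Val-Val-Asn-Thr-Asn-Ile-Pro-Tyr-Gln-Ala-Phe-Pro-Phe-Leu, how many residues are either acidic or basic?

1

Acidic: D, E. Basic: H, K, R.
Acidic residues here: Asp1 (1).
Basic residues here: none (0).
The two groups share no amino acid, so total = 1 + 0 = 1.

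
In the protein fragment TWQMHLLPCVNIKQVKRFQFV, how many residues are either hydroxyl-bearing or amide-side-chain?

5

Hydroxyl-bearing: S, T, Y. Amide-side-chain: N, Q.
Hydroxyl-bearing residues here: T1 (1).
Amide-side-chain residues here: Q3, N11, Q14, Q19 (4).
The two groups share no amino acid, so total = 1 + 4 = 5.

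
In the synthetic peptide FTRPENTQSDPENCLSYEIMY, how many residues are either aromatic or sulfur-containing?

Aromatic: F, W, Y. Sulfur-containing: C, M.
Aromatic residues here: F1, Y17, Y21 (3).
Sulfur-containing residues here: C14, M20 (2).
The two groups share no amino acid, so total = 3 + 2 = 5.

5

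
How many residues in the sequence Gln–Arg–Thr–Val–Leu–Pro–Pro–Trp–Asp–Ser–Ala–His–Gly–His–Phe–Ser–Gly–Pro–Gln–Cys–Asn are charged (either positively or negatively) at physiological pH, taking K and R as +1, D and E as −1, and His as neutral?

Charged side chains at pH ~7.4: K, R (positive); D, E (negative).
Matching residues: Arg2, Asp9.

2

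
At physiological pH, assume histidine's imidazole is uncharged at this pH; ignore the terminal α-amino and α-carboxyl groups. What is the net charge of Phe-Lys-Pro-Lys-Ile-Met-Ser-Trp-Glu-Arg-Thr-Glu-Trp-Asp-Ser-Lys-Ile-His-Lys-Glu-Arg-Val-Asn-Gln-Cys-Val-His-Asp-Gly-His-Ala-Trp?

Near pH 7.4, K and R contribute +1 each, D and E contribute −1 each, and every other side chain (His included, as stated) is uncharged.
Positive (K, R): Lys2, Lys4, Arg10, Lys16, Lys19, Arg21 → +6.
Negative (D, E): Glu9, Glu12, Asp14, Glu20, Asp28 → −5.
Net charge = (+6) + (−5) = +1.

+1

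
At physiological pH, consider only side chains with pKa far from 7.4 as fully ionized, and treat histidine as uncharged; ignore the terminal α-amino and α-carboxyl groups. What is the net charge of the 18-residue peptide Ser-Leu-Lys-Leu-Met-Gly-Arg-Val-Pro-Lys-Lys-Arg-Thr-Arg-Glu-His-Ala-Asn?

The side chains ionized at physiological pH are Lys/Arg (+1) and Asp/Glu (−1); with His treated as neutral, nothing else contributes.
Positive (K, R): Lys3, Arg7, Lys10, Lys11, Arg12, Arg14 → +6.
Negative (D, E): Glu15 → −1.
Net charge = (+6) + (−1) = +5.

+5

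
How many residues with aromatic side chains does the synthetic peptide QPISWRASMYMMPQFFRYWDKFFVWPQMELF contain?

F, W, and Y each carry an aromatic ring on the side chain.
Matching residues: W5, Y10, F15, F16, Y18, W19, F22, F23, W25, F31.

10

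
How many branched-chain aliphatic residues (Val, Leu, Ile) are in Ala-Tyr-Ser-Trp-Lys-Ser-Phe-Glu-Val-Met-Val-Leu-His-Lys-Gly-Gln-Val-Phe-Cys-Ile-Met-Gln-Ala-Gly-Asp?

Matching residues: Val9, Val11, Leu12, Val17, Ile20.

5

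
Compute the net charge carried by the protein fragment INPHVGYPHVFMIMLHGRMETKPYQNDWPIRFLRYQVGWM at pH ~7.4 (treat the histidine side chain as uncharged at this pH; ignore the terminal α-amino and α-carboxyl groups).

+2

The side chains ionized at physiological pH are Lys/Arg (+1) and Asp/Glu (−1); with His treated as neutral, nothing else contributes.
Positive (K, R): R18, K22, R31, R34 → +4.
Negative (D, E): E20, D27 → −2.
Net charge = (+4) + (−2) = +2.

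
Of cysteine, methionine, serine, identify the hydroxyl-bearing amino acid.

serine

Serine (S), threonine (T), and tyrosine (Y) each carry a hydroxyl group on the side chain.
Of the listed options, only serine belongs to this group.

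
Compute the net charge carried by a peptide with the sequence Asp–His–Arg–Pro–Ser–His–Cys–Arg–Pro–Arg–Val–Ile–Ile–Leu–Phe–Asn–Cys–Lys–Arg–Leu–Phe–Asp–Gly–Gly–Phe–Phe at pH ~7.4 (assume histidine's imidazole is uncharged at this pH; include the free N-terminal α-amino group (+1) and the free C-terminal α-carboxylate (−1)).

+3

Near pH 7.4, K and R contribute +1 each, D and E contribute −1 each, and every other side chain (His included, as stated) is uncharged.
Positive (K, R): Arg3, Arg8, Arg10, Lys18, Arg19 → +5.
Negative (D, E): Asp1, Asp22 → −2.
The N-terminus (+1) and C-terminus (−1) cancel.
Net charge = (+5) + (−2) = +3.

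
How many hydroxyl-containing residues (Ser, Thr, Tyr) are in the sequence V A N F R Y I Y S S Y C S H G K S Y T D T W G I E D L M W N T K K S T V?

Matching residues: Y6, Y8, S9, S10, Y11, S13, S17, Y18, T19, T21, T31, S34, T35.

13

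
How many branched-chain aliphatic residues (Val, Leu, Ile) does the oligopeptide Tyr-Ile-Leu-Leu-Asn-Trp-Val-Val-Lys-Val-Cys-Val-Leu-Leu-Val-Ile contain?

Matching residues: Ile2, Leu3, Leu4, Val7, Val8, Val10, Val12, Leu13, Leu14, Val15, Ile16.

11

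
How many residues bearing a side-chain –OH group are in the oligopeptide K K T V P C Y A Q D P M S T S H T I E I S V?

7

The –OH-bearing residues are Ser, Thr (aliphatic alcohols), and Tyr (phenol).
Matching residues: T3, Y7, S13, T14, S15, T17, S21.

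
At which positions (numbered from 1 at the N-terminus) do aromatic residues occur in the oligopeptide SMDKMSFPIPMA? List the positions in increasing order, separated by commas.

7

F, W, and Y each carry an aromatic ring on the side chain.
Matching residues: F7.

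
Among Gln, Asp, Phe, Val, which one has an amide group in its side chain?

Gln

Asparagine (N) and glutamine (Q) have uncharged amide side chains.
Of the listed options, only Gln belongs to this group.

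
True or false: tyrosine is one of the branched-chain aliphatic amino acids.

V, L, and I make up the branched-chain aliphatic group.
Tyrosine is not in this group.

False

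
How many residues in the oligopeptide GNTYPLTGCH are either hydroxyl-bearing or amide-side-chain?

Hydroxyl-bearing: S, T, Y. Amide-side-chain: N, Q.
Hydroxyl-bearing residues here: T3, Y4, T7 (3).
Amide-side-chain residues here: N2 (1).
The two groups share no amino acid, so total = 3 + 1 = 4.

4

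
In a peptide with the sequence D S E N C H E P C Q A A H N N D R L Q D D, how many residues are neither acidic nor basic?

12

Acidic: D, E. Basic: K, R, H. All other residues are neither.
Matching residues: S2, N4, C5, P8, C9, Q10, A11, A12, N14, N15, L18, Q19.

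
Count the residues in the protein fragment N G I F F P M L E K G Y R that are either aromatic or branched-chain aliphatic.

5

Aromatic: F, W, Y. Branched-chain aliphatic: I, L, V.
Aromatic residues here: F4, F5, Y12 (3).
Branched-chain aliphatic residues here: I3, L8 (2).
The two groups share no amino acid, so total = 3 + 2 = 5.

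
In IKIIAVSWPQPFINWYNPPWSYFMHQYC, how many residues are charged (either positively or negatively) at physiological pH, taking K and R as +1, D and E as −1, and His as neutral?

Charged side chains at pH ~7.4: K, R (positive); D, E (negative).
Matching residues: K2.

1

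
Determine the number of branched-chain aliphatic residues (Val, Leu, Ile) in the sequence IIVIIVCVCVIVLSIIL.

Matching residues: I1, I2, V3, I4, I5, V6, V8, V10, I11, V12, L13, I15, I16, L17.

14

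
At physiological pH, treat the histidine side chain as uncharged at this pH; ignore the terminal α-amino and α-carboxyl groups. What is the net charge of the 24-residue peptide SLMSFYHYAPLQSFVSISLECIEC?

-2

Near pH 7.4, K and R contribute +1 each, D and E contribute −1 each, and every other side chain (His included, as stated) is uncharged.
Positive (K, R): none → +0.
Negative (D, E): E20, E23 → −2.
Net charge = (+0) + (−2) = −2.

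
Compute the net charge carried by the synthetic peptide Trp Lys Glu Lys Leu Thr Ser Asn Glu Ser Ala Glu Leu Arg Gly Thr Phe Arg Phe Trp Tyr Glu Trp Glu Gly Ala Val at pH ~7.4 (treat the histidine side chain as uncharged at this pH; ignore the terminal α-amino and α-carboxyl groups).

-1

Near pH 7.4, K and R contribute +1 each, D and E contribute −1 each, and every other side chain (His included, as stated) is uncharged.
Positive (K, R): Lys2, Lys4, Arg14, Arg18 → +4.
Negative (D, E): Glu3, Glu9, Glu12, Glu22, Glu24 → −5.
Net charge = (+4) + (−5) = −1.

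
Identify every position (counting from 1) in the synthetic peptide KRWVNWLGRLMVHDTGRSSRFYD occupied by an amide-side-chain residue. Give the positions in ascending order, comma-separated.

5

Only N (asparagine) and Q (glutamine) carry a side-chain carboxamide.
Matching residues: N5.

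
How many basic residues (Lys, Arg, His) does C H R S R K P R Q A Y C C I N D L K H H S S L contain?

Matching residues: H2, R3, R5, K6, R8, K18, H19, H20.

8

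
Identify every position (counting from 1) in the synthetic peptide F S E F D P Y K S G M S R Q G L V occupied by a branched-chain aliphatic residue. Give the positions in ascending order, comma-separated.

V, L, and I make up the branched-chain aliphatic group.
Matching residues: L16, V17.

16, 17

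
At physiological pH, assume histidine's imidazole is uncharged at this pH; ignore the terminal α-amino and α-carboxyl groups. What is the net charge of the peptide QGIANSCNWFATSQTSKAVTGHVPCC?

At pH ~7.4 the Lys and Arg side chains are protonated (+1), the Asp and Glu side chains are deprotonated (−1), and with His taken as neutral all other side chains carry no charge.
Positive (K, R): K17 → +1.
Negative (D, E): none → −0.
Net charge = (+1) + (−0) = +1.

+1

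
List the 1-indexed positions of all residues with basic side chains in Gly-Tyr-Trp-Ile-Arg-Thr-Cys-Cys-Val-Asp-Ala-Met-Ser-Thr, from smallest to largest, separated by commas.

Lysine (K), arginine (R), and histidine (H) have basic, nitrogen-containing side chains.
Matching residues: Arg5.

5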